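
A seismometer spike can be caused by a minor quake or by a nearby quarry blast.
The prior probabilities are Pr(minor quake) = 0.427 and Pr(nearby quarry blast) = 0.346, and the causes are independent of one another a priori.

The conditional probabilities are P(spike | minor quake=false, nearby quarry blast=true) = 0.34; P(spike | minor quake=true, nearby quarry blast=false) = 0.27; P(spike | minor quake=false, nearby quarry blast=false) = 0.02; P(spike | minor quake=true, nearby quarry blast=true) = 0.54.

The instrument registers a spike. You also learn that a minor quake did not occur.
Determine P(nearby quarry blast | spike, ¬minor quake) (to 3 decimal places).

P(nearby quarry blast | spike, ¬minor quake) ≈ 0.900

P(spike | ¬minor quake) = 0.02×0.654 + 0.34×0.346 = 0.013080 + 0.117640 = 0.130720
The nearby quarry blast-present share is 0.34×0.346 = 0.117640.
So P(nearby quarry blast | spike, ¬minor quake) = 0.117640/0.130720 ≈ 0.900.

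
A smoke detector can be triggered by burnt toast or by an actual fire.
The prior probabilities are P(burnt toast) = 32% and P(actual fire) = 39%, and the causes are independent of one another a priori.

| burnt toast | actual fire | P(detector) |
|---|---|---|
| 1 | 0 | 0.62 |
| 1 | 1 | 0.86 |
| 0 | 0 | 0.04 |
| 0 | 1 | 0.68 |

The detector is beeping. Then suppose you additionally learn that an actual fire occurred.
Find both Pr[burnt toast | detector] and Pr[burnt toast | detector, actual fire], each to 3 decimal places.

Pr[burnt toast | detector] ≈ 0.537; Pr[burnt toast | detector, actual fire] ≈ 0.373

Enumerate the 4 (burnt toast, actual fire) configurations and weight by the priors:
  P(detector) = 0.04*0.68*0.61 + 0.68*0.68*0.39 + 0.62*0.32*0.61 + 0.86*0.32*0.39
        = 0.016592 + 0.180336 + 0.121024 + 0.107328 = 0.425280
Keeping only the burnt toast-present terms gives 0.228352, so
  P(burnt toast | detector) = 0.228352 / 0.425280 ≈ 0.537

Now condition on the additional information:
Sum P(detector|·) weighted by the priors over both values of burnt toast:
  P(detector | actual fire) = 0.68·0.68 + 0.86·0.32
        = 0.462400 + 0.275200 = 0.737600
Configurations with burnt toast contribute 0.275200, so
  P(burnt toast | detector, actual fire) = 0.275200 / 0.737600 ≈ 0.373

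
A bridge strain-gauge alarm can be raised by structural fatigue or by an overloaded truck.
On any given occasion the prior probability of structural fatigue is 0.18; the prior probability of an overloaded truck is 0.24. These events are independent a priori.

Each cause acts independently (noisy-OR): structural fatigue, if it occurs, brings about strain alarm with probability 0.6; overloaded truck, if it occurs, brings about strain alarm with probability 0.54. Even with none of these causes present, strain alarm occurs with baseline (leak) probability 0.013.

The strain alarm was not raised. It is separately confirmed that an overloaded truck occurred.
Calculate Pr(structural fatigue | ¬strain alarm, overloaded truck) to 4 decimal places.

Under noisy-OR, P(strain alarm | causes) = 1 − (1−0.013)·∏(1−qᵢ) over the active causes.
P(¬strain alarm | overloaded truck) = 0.45402×0.82 + 0.181608×0.18 = 0.372296 + 0.032689 = 0.404985
The structural fatigue-present share is 0.181608×0.18 = 0.032689.
So P(structural fatigue | ¬strain alarm, overloaded truck) = 0.032689/0.404985 ≈ 0.0807.

Pr(structural fatigue | ¬strain alarm, overloaded truck) ≈ 0.0807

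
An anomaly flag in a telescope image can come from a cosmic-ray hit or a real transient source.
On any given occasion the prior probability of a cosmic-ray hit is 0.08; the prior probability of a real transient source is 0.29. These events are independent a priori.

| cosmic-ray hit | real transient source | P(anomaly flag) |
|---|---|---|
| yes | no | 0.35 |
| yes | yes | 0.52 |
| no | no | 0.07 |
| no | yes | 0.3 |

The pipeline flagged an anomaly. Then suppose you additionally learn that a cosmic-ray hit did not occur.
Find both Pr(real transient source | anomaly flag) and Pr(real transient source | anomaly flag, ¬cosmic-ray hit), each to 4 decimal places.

P(anomaly flag) = 0.07×0.92×0.71 + 0.3×0.92×0.29 + 0.35×0.08×0.71 + 0.52×0.08×0.29 = 0.045724 + 0.080040 + 0.019880 + 0.012064 = 0.157708
The real transient source-present share is 0.080040 + 0.012064 = 0.092104.
Hence the posterior is 0.092104/0.157708 ≈ 0.5840.

Now also conditioning on cosmic-ray hit≠true:
P(anomaly flag | ¬cosmic-ray hit) = 0.07*0.71 + 0.3*0.29 = 0.049700 + 0.087000 = 0.136700
Restricting to configurations with real transient source present: 0.3*0.29 = 0.087000.
So P(real transient source | anomaly flag, ¬cosmic-ray hit) = 0.087000/0.136700 ≈ 0.6364.

Pr(real transient source | anomaly flag) ≈ 0.5840; Pr(real transient source | anomaly flag, ¬cosmic-ray hit) ≈ 0.6364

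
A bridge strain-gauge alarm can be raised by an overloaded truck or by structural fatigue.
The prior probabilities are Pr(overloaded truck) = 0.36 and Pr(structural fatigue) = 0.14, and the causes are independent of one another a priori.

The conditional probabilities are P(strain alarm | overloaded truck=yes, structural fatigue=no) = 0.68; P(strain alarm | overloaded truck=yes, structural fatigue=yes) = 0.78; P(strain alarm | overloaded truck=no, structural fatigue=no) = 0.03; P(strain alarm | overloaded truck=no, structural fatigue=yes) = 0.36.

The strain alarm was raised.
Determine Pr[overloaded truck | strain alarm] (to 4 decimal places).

P(strain alarm) = 0.03×0.64×0.86 + 0.36×0.64×0.14 + 0.68×0.36×0.86 + 0.78×0.36×0.14 = 0.016512 + 0.032256 + 0.210528 + 0.039312 = 0.298608
The overloaded truck-present share is 0.210528 + 0.039312 = 0.249840.
Hence the posterior is 0.249840/0.298608 ≈ 0.8367.

Pr[overloaded truck | strain alarm] ≈ 0.8367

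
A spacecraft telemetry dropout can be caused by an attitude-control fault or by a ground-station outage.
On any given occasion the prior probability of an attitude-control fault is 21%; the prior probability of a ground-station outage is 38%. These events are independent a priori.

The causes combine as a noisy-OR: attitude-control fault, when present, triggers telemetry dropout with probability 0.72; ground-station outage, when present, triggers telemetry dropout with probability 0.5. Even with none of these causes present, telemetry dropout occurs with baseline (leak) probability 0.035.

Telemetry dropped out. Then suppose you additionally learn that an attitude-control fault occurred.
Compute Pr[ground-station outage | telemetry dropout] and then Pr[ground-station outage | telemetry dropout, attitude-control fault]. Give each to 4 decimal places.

Pr[ground-station outage | telemetry dropout] ≈ 0.6667; Pr[ground-station outage | telemetry dropout, attitude-control fault] ≈ 0.4207

Under noisy-OR, P(telemetry dropout | causes) = 1 − (1−0.035)·∏(1−qᵢ) over the active causes.
Sum P(telemetry dropout|·) weighted by the priors over the 4 (attitude-control fault, ground-station outage) configurations:
  P(telemetry dropout) = 0.035×0.79×0.62 + 0.5175×0.79×0.38 + 0.7298×0.21×0.62 + 0.8649×0.21×0.38
        = 0.017143 + 0.155354 + 0.095020 + 0.069019 = 0.336536
The terms with ground-station outage present sum to 0.224373, so
  P(ground-station outage | telemetry dropout) = 0.224373 / 0.336536 ≈ 0.6667

Now also conditioning on attitude-control fault=true:
P(telemetry dropout | attitude-control fault) = 0.7298*0.62 + 0.8649*0.38 = 0.452476 + 0.328662 = 0.781138
Of this, 0.328662 comes from 0.8649*0.38 (the ground-station outage=true cases).
So P(ground-station outage | telemetry dropout, attitude-control fault) = 0.328662/0.781138 ≈ 0.4207.
Conditioning on attitude-control fault lowers the posterior on ground-station outage: the classic explaining-away effect in a common-effect structure.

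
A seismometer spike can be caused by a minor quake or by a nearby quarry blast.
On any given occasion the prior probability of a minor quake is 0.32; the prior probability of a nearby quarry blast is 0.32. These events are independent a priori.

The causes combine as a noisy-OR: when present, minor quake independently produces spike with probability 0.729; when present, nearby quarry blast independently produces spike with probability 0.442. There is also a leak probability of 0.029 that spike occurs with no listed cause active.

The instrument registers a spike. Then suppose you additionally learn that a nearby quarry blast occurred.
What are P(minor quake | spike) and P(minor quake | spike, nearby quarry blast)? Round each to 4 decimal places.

P(minor quake | spike) ≈ 0.6865; P(minor quake | spike, nearby quarry blast) ≈ 0.4670

Under noisy-OR, P(spike | causes) = 1 − (1−0.029)·∏(1−qᵢ) over the active causes.
Numerator (weight on configurations with minor quake): 0.160341 + 0.087364 = 0.247705
Normalizer over all consistent configurations: 0.029×0.68×0.68 + 0.458182×0.68×0.32 + 0.736859×0.32×0.68 + 0.853167×0.32×0.32 = 0.360815
P(minor quake | spike) = 0.247705/0.360815 ≈ 0.6865

Now condition on the additional information:
For the numerator, keep only minor quake=true terms: 0.853167*0.32 = 0.273013
Normalizer over all consistent configurations: 0.458182*0.68 + 0.853167*0.32 = 0.584577
P(minor quake | spike, nearby quarry blast) = 0.273013/0.584577 ≈ 0.4670
— nearby quarry blast explains away the evidence for minor quake.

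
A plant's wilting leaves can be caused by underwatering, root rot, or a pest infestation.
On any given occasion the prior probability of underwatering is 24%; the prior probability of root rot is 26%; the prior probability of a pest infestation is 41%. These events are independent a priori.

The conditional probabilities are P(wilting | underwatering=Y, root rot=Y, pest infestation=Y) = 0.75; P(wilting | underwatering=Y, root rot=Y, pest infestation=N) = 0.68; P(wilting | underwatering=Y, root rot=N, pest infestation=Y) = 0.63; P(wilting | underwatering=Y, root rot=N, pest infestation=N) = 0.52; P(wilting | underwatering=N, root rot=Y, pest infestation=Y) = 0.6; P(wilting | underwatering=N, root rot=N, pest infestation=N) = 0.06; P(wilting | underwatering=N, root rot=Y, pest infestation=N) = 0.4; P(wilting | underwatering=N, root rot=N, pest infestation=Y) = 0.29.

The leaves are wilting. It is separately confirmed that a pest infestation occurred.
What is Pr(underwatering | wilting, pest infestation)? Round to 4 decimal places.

P(wilting | pest infestation) = 0.29*0.76*0.74 + 0.6*0.76*0.26 + 0.63*0.24*0.74 + 0.75*0.24*0.26 = 0.163096 + 0.118560 + 0.111888 + 0.046800 = 0.440344
The underwatering-present share is 0.111888 + 0.046800 = 0.158688.
P(underwatering | wilting, pest infestation) = 0.158688 / 0.440344 ≈ 0.3604

Pr(underwatering | wilting, pest infestation) ≈ 0.3604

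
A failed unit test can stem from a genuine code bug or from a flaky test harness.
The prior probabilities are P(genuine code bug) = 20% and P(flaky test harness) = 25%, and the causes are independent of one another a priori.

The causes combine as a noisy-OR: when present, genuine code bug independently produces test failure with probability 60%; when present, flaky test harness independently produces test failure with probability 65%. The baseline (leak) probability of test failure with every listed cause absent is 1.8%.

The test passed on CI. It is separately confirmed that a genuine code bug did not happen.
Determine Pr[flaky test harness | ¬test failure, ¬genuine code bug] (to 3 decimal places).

Pr[flaky test harness | ¬test failure, ¬genuine code bug] ≈ 0.104

Under noisy-OR, P(test failure | causes) = 1 − (1−0.018)·∏(1−qᵢ) over the active causes.
P(¬test failure | ¬genuine code bug) = 0.982×0.75 + 0.3437×0.25 = 0.736500 + 0.085925 = 0.822425
Of this, 0.085925 comes from 0.3437×0.25 (the flaky test harness=true cases).
Hence the posterior is 0.085925/0.822425 ≈ 0.104.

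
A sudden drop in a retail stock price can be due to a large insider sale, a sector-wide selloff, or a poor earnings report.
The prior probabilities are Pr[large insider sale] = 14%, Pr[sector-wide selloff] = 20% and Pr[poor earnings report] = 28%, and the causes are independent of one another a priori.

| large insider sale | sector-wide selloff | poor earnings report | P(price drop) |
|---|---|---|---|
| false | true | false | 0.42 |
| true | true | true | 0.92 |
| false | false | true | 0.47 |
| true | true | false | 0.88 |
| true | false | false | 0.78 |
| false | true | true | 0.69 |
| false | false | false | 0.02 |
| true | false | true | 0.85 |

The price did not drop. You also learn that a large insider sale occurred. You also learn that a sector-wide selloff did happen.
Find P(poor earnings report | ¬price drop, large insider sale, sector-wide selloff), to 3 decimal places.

P(poor earnings report | ¬price drop, large insider sale, sector-wide selloff) ≈ 0.206

For the numerator, keep only poor earnings report=true terms: 0.08×0.28 = 0.022400
The normalizing constant is 0.12×0.72 + 0.08×0.28 = 0.108800
Posterior = 0.022400 / 0.108800 ≈ 0.206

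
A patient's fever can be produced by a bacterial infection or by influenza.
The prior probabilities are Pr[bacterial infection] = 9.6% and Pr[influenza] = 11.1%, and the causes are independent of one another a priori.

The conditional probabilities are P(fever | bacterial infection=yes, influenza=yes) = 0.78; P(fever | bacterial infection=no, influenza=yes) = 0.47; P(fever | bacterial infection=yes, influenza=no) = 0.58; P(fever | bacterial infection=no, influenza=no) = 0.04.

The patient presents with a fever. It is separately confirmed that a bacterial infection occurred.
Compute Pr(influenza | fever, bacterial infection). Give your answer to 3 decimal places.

For the numerator, keep only influenza=true terms: 0.78×0.111 = 0.086580
The normalizing constant is 0.58×0.889 + 0.78×0.111 = 0.602200
P(influenza | fever, bacterial infection) = 0.086580/0.602200 ≈ 0.144

Pr(influenza | fever, bacterial infection) ≈ 0.144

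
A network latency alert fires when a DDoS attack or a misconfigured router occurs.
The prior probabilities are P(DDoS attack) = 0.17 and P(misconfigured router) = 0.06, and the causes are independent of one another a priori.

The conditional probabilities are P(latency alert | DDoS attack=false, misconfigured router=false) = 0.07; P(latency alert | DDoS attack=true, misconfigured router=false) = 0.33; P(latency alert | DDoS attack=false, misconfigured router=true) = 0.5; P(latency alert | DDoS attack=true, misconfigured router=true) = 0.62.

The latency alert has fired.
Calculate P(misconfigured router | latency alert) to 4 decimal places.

P(misconfigured router | latency alert) ≈ 0.2253

Enumerate the 4 (DDoS attack, misconfigured router) configurations and weight by the priors:
  P(latency alert) = 0.07*0.83*0.94 + 0.5*0.83*0.06 + 0.33*0.17*0.94 + 0.62*0.17*0.06
        = 0.054614 + 0.024900 + 0.052734 + 0.006324 = 0.138572
Configurations with misconfigured router contribute 0.031224, so
  P(misconfigured router | latency alert) = 0.031224 / 0.138572 ≈ 0.2253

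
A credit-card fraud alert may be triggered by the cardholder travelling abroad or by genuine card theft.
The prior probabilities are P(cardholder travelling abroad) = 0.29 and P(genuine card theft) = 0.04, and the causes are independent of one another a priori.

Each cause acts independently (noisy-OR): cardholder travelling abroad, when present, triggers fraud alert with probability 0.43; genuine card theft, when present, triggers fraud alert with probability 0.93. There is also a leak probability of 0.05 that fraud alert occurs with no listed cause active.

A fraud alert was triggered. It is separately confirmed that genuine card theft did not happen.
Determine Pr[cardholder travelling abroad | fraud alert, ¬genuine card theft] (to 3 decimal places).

Pr[cardholder travelling abroad | fraud alert, ¬genuine card theft] ≈ 0.789

Under noisy-OR, P(fraud alert | causes) = 1 − (1−0.05)·∏(1−qᵢ) over the active causes.
P(fraud alert | ¬genuine card theft) = 0.05×0.71 + 0.4585×0.29 = 0.035500 + 0.132965 = 0.168465
Restricting to configurations with cardholder travelling abroad present: 0.4585×0.29 = 0.132965.
So P(cardholder travelling abroad | fraud alert, ¬genuine card theft) = 0.132965/0.168465 ≈ 0.789.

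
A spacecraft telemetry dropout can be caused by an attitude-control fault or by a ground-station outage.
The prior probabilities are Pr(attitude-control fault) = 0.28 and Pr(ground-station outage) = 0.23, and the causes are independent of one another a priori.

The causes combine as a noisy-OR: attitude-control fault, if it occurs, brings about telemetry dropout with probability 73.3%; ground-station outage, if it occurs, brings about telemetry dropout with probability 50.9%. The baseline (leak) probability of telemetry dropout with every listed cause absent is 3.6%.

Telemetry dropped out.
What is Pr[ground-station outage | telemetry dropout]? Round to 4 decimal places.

Pr[ground-station outage | telemetry dropout] ≈ 0.4435

Under noisy-OR, P(telemetry dropout | causes) = 1 − (1−0.036)·∏(1−qᵢ) over the active causes.
P(telemetry dropout) = 0.036·0.72·0.77 + 0.526676·0.72·0.23 + 0.742612·0.28·0.77 + 0.873622·0.28·0.23 = 0.019958 + 0.087218 + 0.160107 + 0.056261 = 0.323544
Of this, 0.143479 comes from 0.087218 + 0.056261 (the ground-station outage=true cases).
Hence the posterior is 0.143479/0.323544 ≈ 0.4435.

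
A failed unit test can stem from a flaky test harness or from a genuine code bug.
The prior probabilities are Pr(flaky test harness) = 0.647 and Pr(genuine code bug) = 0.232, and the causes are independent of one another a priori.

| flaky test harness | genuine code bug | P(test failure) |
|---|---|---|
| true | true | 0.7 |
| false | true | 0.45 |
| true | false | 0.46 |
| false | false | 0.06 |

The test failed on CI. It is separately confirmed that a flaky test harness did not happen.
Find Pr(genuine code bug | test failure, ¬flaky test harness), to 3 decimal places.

By total probability over both values of genuine code bug:
  P(test failure | ¬flaky test harness) = 0.06×0.768 + 0.45×0.232
        = 0.046080 + 0.104400 = 0.150480
The terms with genuine code bug present sum to 0.104400, so
  P(genuine code bug | test failure, ¬flaky test harness) = 0.104400 / 0.150480 ≈ 0.694

Pr(genuine code bug | test failure, ¬flaky test harness) ≈ 0.694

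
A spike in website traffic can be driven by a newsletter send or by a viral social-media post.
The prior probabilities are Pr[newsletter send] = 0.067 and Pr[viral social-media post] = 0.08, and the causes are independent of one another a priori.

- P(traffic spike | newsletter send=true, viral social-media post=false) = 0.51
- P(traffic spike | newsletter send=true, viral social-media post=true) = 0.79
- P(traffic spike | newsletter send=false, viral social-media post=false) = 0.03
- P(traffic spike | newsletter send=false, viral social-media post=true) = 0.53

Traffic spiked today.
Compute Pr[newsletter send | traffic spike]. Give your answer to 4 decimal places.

Pr[newsletter send | traffic spike] ≈ 0.3532

P(traffic spike) = 0.03*0.933*0.92 + 0.53*0.933*0.08 + 0.51*0.067*0.92 + 0.79*0.067*0.08 = 0.025751 + 0.039559 + 0.031436 + 0.004234 = 0.100980
Of this, 0.035670 comes from 0.031436 + 0.004234 (the newsletter send=true cases).
Hence the posterior is 0.035670/0.100980 ≈ 0.3532.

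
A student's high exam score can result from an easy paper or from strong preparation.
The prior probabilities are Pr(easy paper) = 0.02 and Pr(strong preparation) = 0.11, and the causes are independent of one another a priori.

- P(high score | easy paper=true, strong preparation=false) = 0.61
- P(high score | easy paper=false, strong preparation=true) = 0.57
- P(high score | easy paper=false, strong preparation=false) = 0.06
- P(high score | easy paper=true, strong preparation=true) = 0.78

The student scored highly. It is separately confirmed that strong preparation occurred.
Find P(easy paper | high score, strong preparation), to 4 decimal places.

P(high score | strong preparation) = 0.57*0.98 + 0.78*0.02 = 0.558600 + 0.015600 = 0.574200
The easy paper-present share is 0.78*0.02 = 0.015600.
Hence the posterior is 0.015600/0.574200 ≈ 0.0272.

P(easy paper | high score, strong preparation) ≈ 0.0272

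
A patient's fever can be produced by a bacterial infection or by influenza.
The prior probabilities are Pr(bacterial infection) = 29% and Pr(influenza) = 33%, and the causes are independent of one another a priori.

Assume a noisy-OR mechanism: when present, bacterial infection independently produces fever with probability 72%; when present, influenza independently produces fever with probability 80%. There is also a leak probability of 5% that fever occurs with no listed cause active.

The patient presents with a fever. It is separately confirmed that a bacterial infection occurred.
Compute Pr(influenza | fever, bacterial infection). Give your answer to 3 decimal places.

Under noisy-OR, P(fever | causes) = 1 − (1−0.05)·∏(1−qᵢ) over the active causes.
For the numerator, keep only influenza=true terms: 0.9468*0.33 = 0.312444
Denominator P(fever | bacterial infection): 0.734*0.67 + 0.9468*0.33 = 0.804224
Posterior = 0.312444 / 0.804224 ≈ 0.389

Pr(influenza | fever, bacterial infection) ≈ 0.389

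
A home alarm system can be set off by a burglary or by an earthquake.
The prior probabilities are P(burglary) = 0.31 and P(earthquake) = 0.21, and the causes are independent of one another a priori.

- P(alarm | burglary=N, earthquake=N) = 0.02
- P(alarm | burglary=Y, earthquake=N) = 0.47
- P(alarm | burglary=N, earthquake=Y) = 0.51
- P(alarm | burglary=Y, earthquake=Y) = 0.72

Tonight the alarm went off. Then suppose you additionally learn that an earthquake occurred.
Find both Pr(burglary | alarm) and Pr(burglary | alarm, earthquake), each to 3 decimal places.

Sum P(alarm|·) weighted by the priors over the 4 (burglary, earthquake) configurations:
  P(alarm) = 0.02×0.69×0.79 + 0.51×0.69×0.21 + 0.47×0.31×0.79 + 0.72×0.31×0.21
        = 0.010902 + 0.073899 + 0.115103 + 0.046872 = 0.246776
The terms with burglary present sum to 0.161975, so
  P(burglary | alarm) = 0.161975 / 0.246776 ≈ 0.656

With the extra evidence:
By total probability over both values of burglary:
  P(alarm | earthquake) = 0.51×0.69 + 0.72×0.31
        = 0.351900 + 0.223200 = 0.575100
Configurations with burglary contribute 0.223200, so
  P(burglary | alarm, earthquake) = 0.223200 / 0.575100 ≈ 0.388
— earthquake explains away the evidence for burglary.

Pr(burglary | alarm) ≈ 0.656; Pr(burglary | alarm, earthquake) ≈ 0.388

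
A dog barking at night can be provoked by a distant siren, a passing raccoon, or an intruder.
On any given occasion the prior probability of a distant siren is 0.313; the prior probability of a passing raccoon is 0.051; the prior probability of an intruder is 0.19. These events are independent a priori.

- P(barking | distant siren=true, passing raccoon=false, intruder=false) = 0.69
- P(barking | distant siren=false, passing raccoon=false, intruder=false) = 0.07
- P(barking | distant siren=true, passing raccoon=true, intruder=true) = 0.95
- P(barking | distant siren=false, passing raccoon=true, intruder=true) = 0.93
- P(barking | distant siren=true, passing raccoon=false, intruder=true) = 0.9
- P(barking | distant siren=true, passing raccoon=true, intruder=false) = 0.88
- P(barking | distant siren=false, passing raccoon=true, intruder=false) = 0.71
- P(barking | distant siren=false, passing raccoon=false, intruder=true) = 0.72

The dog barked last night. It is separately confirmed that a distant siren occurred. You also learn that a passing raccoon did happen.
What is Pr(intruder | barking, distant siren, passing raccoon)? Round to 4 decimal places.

Numerator (weight on configurations with intruder): 0.95×0.19 = 0.180500
Denominator P(barking | distant siren, passing raccoon): 0.88×0.81 + 0.95×0.19 = 0.893300
Posterior = 0.180500 / 0.893300 ≈ 0.2021

Pr(intruder | barking, distant siren, passing raccoon) ≈ 0.2021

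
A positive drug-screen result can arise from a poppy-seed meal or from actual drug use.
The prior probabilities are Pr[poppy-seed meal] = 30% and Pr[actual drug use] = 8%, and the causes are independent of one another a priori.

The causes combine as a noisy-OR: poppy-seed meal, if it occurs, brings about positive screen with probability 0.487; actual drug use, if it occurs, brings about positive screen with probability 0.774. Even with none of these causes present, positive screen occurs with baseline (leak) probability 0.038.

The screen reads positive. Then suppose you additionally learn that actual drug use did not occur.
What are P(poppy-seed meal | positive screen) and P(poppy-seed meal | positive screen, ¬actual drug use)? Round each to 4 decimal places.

P(poppy-seed meal | positive screen) ≈ 0.7023; P(poppy-seed meal | positive screen, ¬actual drug use) ≈ 0.8510

Under noisy-OR, P(positive screen | causes) = 1 − (1−0.038)·∏(1−qᵢ) over the active causes.
For the numerator, keep only poppy-seed meal=true terms: 0.139792 + 0.021323 = 0.161115
Denominator P(positive screen): 0.038·0.7·0.92 + 0.782588·0.7·0.08 + 0.506494·0.3·0.92 + 0.888468·0.3·0.08 = 0.229412
Posterior = 0.161115 / 0.229412 ≈ 0.7023

Now condition on the additional information:
Weight on poppy-seed meal=true, given the evidence: 0.506494*0.3 = 0.151948
Normalizer over all consistent configurations: 0.038*0.7 + 0.506494*0.3 = 0.178548
P(poppy-seed meal | positive screen, ¬actual drug use) = 0.151948/0.178548 ≈ 0.8510
Ruling out actual drug use raises the posterior on poppy-seed meal — the flip side of explaining away.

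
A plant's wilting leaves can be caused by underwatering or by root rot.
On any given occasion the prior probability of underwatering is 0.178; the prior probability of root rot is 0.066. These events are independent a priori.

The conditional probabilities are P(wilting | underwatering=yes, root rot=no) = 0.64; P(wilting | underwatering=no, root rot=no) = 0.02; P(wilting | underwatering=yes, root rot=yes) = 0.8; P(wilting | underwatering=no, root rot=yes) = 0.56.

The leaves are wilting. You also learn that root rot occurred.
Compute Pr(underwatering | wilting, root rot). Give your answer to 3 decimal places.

By total probability over both values of underwatering:
  P(wilting | root rot) = 0.56*0.822 + 0.8*0.178
        = 0.460320 + 0.142400 = 0.602720
The terms with underwatering present sum to 0.142400, so
  P(underwatering | wilting, root rot) = 0.142400 / 0.602720 ≈ 0.236

Pr(underwatering | wilting, root rot) ≈ 0.236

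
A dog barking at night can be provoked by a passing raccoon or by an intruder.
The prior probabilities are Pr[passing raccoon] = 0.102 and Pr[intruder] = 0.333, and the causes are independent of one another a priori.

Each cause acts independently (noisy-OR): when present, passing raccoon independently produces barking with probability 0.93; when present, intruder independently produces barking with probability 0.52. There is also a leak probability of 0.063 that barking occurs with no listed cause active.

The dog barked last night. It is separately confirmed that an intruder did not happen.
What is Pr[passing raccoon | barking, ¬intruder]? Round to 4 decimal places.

Pr[passing raccoon | barking, ¬intruder] ≈ 0.6275

Under noisy-OR, P(barking | causes) = 1 − (1−0.063)·∏(1−qᵢ) over the active causes.
P(barking | ¬intruder) = 0.063×0.898 + 0.93441×0.102 = 0.056574 + 0.095310 = 0.151884
Of this, 0.095310 comes from 0.93441×0.102 (the passing raccoon=true cases).
P(passing raccoon | barking, ¬intruder) = 0.095310 / 0.151884 ≈ 0.6275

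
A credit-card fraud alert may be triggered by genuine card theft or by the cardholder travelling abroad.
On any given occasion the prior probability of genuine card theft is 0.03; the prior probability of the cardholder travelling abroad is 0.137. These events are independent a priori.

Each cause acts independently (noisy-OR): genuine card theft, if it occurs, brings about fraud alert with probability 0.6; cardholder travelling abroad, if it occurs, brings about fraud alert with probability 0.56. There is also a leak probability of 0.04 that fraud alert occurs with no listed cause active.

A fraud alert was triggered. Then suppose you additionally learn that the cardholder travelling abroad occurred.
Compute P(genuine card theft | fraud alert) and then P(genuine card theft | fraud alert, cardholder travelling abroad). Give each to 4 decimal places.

Under noisy-OR, P(fraud alert | causes) = 1 − (1−0.04)·∏(1−qᵢ) over the active causes.
Weight on genuine card theft=true, given the evidence: 0.015948 + 0.003416 = 0.019364
Denominator P(fraud alert): 0.04×0.97×0.863 + 0.5776×0.97×0.137 + 0.616×0.03×0.863 + 0.83104×0.03×0.137 = 0.129605
P(genuine card theft | fraud alert) = 0.019364/0.129605 ≈ 0.1494

With the extra evidence:
P(fraud alert | cardholder travelling abroad) = 0.5776×0.97 + 0.83104×0.03 = 0.560272 + 0.024931 = 0.585203
Of this, 0.024931 comes from 0.83104×0.03 (the genuine card theft=true cases).
Hence the posterior is 0.024931/0.585203 ≈ 0.0426.

P(genuine card theft | fraud alert) ≈ 0.1494; P(genuine card theft | fraud alert, cardholder travelling abroad) ≈ 0.0426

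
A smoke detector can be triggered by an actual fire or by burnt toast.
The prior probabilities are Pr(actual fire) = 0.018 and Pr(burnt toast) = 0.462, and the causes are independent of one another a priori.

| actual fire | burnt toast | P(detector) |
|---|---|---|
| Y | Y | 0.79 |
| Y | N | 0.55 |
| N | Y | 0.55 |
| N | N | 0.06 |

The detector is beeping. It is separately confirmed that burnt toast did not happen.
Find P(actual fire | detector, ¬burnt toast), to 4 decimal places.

Weight on actual fire=true, given the evidence: 0.55×0.018 = 0.009900
The normalizing constant is 0.06×0.982 + 0.55×0.018 = 0.068820
P(actual fire | detector, ¬burnt toast) = 0.009900/0.068820 ≈ 0.1439

P(actual fire | detector, ¬burnt toast) ≈ 0.1439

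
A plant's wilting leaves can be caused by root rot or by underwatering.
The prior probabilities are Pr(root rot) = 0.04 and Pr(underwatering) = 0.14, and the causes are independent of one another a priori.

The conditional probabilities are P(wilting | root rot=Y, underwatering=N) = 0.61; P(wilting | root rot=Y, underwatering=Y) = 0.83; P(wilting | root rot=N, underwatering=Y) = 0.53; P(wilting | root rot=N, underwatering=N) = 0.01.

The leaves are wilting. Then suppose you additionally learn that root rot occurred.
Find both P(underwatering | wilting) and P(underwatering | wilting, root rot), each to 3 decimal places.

P(wilting) = 0.01×0.96×0.86 + 0.53×0.96×0.14 + 0.61×0.04×0.86 + 0.83×0.04×0.14 = 0.008256 + 0.071232 + 0.020984 + 0.004648 = 0.105120
Restricting to configurations with underwatering present: 0.071232 + 0.004648 = 0.075880.
P(underwatering | wilting) = 0.075880 / 0.105120 ≈ 0.722

Now condition on the additional information:
For the numerator, keep only underwatering=true terms: 0.83·0.14 = 0.116200
The normalizing constant is 0.61·0.86 + 0.83·0.14 = 0.640800
P(underwatering | wilting, root rot) = 0.116200/0.640800 ≈ 0.181

P(underwatering | wilting) ≈ 0.722; P(underwatering | wilting, root rot) ≈ 0.181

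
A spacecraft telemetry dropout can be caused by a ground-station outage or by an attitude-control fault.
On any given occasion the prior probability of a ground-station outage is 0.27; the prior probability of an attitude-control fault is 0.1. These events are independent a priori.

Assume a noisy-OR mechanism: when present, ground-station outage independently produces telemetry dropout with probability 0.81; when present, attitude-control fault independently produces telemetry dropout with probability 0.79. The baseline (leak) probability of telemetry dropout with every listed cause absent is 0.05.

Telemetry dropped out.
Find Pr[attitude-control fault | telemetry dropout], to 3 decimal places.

Pr[attitude-control fault | telemetry dropout] ≈ 0.267

Under noisy-OR, P(telemetry dropout | causes) = 1 − (1−0.05)·∏(1−qᵢ) over the active causes.
Sum P(telemetry dropout|·) weighted by the priors over the 4 (ground-station outage, attitude-control fault) configurations:
  P(telemetry dropout) = 0.05*0.73*0.9 + 0.8005*0.73*0.1 + 0.8195*0.27*0.9 + 0.962095*0.27*0.1
        = 0.032850 + 0.058437 + 0.199139 + 0.025977 = 0.316403
Configurations with attitude-control fault contribute 0.084414, so
  P(attitude-control fault | telemetry dropout) = 0.084414 / 0.316403 ≈ 0.267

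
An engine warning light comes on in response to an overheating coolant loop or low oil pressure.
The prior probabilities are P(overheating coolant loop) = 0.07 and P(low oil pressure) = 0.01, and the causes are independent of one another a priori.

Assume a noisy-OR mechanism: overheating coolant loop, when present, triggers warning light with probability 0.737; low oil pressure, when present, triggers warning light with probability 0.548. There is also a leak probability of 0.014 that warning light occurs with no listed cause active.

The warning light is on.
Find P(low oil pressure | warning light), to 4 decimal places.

Under noisy-OR, P(warning light | causes) = 1 − (1−0.014)·∏(1−qᵢ) over the active causes.
P(warning light) = 0.014×0.93×0.99 + 0.554328×0.93×0.01 + 0.740682×0.07×0.99 + 0.882788×0.07×0.01 = 0.012890 + 0.005155 + 0.051329 + 0.000618 = 0.069992
The low oil pressure-present share is 0.005155 + 0.000618 = 0.005773.
So P(low oil pressure | warning light) = 0.005773/0.069992 ≈ 0.0825.

P(low oil pressure | warning light) ≈ 0.0825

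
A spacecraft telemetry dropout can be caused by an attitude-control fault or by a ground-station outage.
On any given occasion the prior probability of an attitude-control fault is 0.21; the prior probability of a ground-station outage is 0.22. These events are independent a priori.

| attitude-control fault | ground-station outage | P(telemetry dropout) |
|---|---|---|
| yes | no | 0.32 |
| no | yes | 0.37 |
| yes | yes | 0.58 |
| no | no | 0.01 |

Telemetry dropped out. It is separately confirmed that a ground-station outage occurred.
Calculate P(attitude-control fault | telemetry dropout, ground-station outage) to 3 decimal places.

By total probability over both values of attitude-control fault:
  P(telemetry dropout | ground-station outage) = 0.37·0.79 + 0.58·0.21
        = 0.292300 + 0.121800 = 0.414100
The terms with attitude-control fault present sum to 0.121800, so
  P(attitude-control fault | telemetry dropout, ground-station outage) = 0.121800 / 0.414100 ≈ 0.294

P(attitude-control fault | telemetry dropout, ground-station outage) ≈ 0.294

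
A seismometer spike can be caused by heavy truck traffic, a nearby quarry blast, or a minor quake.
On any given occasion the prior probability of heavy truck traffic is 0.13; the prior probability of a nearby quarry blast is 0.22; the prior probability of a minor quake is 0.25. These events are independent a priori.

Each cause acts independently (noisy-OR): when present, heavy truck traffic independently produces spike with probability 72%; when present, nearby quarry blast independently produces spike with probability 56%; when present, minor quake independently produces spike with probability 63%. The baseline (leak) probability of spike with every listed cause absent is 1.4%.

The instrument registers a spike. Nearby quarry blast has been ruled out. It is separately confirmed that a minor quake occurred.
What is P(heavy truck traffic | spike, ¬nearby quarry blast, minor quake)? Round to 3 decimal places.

Under noisy-OR, P(spike | causes) = 1 − (1−0.014)·∏(1−qᵢ) over the active causes.
Enumerate both values of heavy truck traffic and weight by the priors:
  P(spike | ¬nearby quarry blast, minor quake) = 0.63518*0.87 + 0.89785*0.13
        = 0.552607 + 0.116721 = 0.669328
Keeping only the heavy truck traffic-present terms gives 0.116721, so
  P(heavy truck traffic | spike, ¬nearby quarry blast, minor quake) = 0.116721 / 0.669328 ≈ 0.174

P(heavy truck traffic | spike, ¬nearby quarry blast, minor quake) ≈ 0.174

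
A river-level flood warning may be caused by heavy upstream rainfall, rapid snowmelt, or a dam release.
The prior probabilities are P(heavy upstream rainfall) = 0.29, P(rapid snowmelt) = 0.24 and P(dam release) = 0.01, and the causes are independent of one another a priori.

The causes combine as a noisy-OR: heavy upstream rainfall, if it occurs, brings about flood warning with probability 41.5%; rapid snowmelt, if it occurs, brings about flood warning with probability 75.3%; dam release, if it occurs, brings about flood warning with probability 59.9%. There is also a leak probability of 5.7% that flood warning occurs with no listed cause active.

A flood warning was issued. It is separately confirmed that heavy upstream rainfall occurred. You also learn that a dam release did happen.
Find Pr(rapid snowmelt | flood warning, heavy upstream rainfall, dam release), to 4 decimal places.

Under noisy-OR, P(flood warning | causes) = 1 − (1−0.057)·∏(1−qᵢ) over the active causes.
For the numerator, keep only rapid snowmelt=true terms: 0.94536*0.24 = 0.226886
The normalizing constant is 0.778786*0.76 + 0.94536*0.24 = 0.818763
P(rapid snowmelt | flood warning, heavy upstream rainfall, dam release) = 0.226886/0.818763 ≈ 0.2771

Pr(rapid snowmelt | flood warning, heavy upstream rainfall, dam release) ≈ 0.2771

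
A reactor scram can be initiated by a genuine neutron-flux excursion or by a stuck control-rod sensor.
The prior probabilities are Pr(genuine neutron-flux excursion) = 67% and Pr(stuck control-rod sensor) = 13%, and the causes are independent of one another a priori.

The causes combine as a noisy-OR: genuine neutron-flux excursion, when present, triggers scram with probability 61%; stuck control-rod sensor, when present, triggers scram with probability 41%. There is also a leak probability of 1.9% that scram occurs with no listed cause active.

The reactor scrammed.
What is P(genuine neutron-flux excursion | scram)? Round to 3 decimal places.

P(genuine neutron-flux excursion | scram) ≈ 0.948

Under noisy-OR, P(scram | causes) = 1 − (1−0.019)·∏(1−qᵢ) over the active causes.
Sum P(scram|·) weighted by the priors over the 4 (genuine neutron-flux excursion, stuck control-rod sensor) configurations:
  P(scram) = 0.019·0.33·0.87 + 0.42121·0.33·0.13 + 0.61741·0.67·0.87 + 0.774272·0.67·0.13
        = 0.005455 + 0.018070 + 0.359888 + 0.067439 = 0.450852
Configurations with genuine neutron-flux excursion contribute 0.427327, so
  P(genuine neutron-flux excursion | scram) = 0.427327 / 0.450852 ≈ 0.948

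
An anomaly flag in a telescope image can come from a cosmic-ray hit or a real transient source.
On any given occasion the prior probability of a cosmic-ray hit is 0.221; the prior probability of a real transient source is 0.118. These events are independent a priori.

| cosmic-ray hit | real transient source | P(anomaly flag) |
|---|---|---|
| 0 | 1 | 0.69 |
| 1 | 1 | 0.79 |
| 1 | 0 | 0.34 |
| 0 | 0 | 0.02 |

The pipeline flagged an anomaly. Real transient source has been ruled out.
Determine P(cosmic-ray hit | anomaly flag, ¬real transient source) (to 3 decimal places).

For the numerator, keep only cosmic-ray hit=true terms: 0.34×0.221 = 0.075140
Denominator P(anomaly flag | ¬real transient source): 0.02×0.779 + 0.34×0.221 = 0.090720
P(cosmic-ray hit | anomaly flag, ¬real transient source) = 0.075140/0.090720 ≈ 0.828

P(cosmic-ray hit | anomaly flag, ¬real transient source) ≈ 0.828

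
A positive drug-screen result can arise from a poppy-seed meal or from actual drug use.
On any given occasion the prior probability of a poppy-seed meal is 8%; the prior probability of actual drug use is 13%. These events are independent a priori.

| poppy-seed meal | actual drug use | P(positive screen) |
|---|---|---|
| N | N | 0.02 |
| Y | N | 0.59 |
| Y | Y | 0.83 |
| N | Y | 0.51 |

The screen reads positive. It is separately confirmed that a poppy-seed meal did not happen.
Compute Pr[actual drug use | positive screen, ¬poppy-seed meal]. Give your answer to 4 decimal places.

For the numerator, keep only actual drug use=true terms: 0.51*0.13 = 0.066300
Denominator P(positive screen | ¬poppy-seed meal): 0.02*0.87 + 0.51*0.13 = 0.083700
Posterior = 0.066300 / 0.083700 ≈ 0.7921

Pr[actual drug use | positive screen, ¬poppy-seed meal] ≈ 0.7921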